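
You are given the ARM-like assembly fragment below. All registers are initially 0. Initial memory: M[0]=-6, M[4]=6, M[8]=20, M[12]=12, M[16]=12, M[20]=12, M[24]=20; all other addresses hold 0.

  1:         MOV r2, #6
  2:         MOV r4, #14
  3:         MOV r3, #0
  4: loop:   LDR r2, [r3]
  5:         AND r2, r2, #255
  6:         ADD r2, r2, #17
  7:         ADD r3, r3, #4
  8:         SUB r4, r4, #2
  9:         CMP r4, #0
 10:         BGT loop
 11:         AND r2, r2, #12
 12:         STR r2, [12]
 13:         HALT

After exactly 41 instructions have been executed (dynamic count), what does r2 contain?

29

after MOV r2, #6: r2=6
after MOV r4, #14: r4=14
after MOV r3, #0: r3=0
after LDR r2, [r3]: r2=M[0]=-6
after AND r2, r2, #255: r2=(-6)&255=250
after ADD r2, r2, #17: r2=250+17=267
after ADD r3, r3, #4: r3=0+4=4
after SUB r4, r4, #2: r4=14-2=12
CMP r4, #0  (cmp 12,0)
BGT loop: taken
after LDR r2, [r3]: r2=M[4]=6
after AND r2, r2, #255: r2=6&255=6
after ADD r2, r2, #17: r2=6+17=23
after ADD r3, r3, #4: r3=4+4=8
after SUB r4, r4, #2: r4=12-2=10
CMP r4, #0  (cmp 10,0)
BGT loop: taken
after LDR r2, [r3]: r2=M[8]=20
after AND r2, r2, #255: r2=20&255=20
after ADD r2, r2, #17: r2=20+17=37
after ADD r3, r3, #4: r3=8+4=12
after SUB r4, r4, #2: r4=10-2=8
CMP r4, #0  (cmp 8,0)
BGT loop: taken
after LDR r2, [r3]: r2=M[12]=12
after AND r2, r2, #255: r2=12&255=12
after ADD r2, r2, #17: r2=12+17=29
after ADD r3, r3, #4: r3=12+4=16
after SUB r4, r4, #2: r4=8-2=6
CMP r4, #0  (cmp 6,0)
BGT loop: taken
after LDR r2, [r3]: r2=M[16]=12
after AND r2, r2, #255: r2=12&255=12
after ADD r2, r2, #17: r2=12+17=29
after ADD r3, r3, #4: r3=16+4=20
after SUB r4, r4, #2: r4=6-2=4
CMP r4, #0  (cmp 4,0)
BGT loop: taken
after LDR r2, [r3]: r2=M[20]=12
after AND r2, r2, #255: r2=12&255=12
after ADD r2, r2, #17: r2=12+17=29
After step 41: r2 = 29.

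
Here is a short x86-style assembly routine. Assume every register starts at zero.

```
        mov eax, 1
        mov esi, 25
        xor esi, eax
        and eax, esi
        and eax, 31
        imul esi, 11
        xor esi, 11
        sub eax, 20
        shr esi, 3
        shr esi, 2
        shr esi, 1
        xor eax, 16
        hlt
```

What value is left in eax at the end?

mov eax, 1 → eax=1
mov esi, 25 → esi=25
xor esi, eax → esi=25^1=24
and eax, esi → eax=1&24=0
and eax, 31 → eax=0&31=0
imul esi, 11 → esi=24*11=264
xor esi, 11 → esi=264^11=259
sub eax, 20 → eax=0-20=-20
shr esi, 3 → esi=259>>3=32
shr esi, 2 → esi=32>>2=8
shr esi, 1 → esi=8>>1=4
xor eax, 16 → eax=(-20)^16=-4
halt.

-4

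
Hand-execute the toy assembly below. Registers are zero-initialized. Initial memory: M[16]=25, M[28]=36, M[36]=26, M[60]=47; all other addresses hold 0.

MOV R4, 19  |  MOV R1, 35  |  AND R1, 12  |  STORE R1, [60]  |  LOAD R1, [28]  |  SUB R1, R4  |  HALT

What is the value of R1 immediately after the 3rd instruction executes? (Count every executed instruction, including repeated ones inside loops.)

0

R4=19
R1=35
R1=35&12=0
After step 3: R1 = 0.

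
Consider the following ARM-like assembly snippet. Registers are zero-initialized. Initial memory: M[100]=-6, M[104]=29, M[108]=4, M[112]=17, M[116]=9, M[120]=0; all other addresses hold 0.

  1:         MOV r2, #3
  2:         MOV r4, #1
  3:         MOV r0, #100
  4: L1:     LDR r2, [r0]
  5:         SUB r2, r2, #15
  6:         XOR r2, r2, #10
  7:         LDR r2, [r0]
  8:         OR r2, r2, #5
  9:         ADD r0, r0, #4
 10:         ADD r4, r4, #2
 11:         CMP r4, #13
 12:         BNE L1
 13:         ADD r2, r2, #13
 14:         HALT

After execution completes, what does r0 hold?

after MOV r2, #3: r2=3
after MOV r4, #1: r4=1
after MOV r0, #100: r0=100
after LDR r2, [r0]: r2=M[100]=-6
after SUB r2, r2, #15: r2=(-6)-15=-21
after XOR r2, r2, #10: r2=(-21)^10=-31
after LDR r2, [r0]: r2=M[100]=-6
after OR r2, r2, #5: r2=(-6)|5=-1
after ADD r0, r0, #4: r0=100+4=104
after ADD r4, r4, #2: r4=1+2=3
CMP r4, #13  (cmp 3,13)
BNE L1: taken
after LDR r2, [r0]: r2=M[104]=29
after SUB r2, r2, #15: r2=29-15=14
after XOR r2, r2, #10: r2=14^10=4
after LDR r2, [r0]: r2=M[104]=29
after OR r2, r2, #5: r2=29|5=29
after ADD r0, r0, #4: r0=104+4=108
after ADD r4, r4, #2: r4=3+2=5
CMP r4, #13  (cmp 5,13)
BNE L1: taken
after LDR r2, [r0]: r2=M[108]=4
after SUB r2, r2, #15: r2=4-15=-11
after XOR r2, r2, #10: r2=(-11)^10=-1
after LDR r2, [r0]: r2=M[108]=4
after OR r2, r2, #5: r2=4|5=5
after ADD r0, r0, #4: r0=108+4=112
after ADD r4, r4, #2: r4=5+2=7
CMP r4, #13  (cmp 7,13)
BNE L1: taken
after LDR r2, [r0]: r2=M[112]=17
after SUB r2, r2, #15: r2=17-15=2
after XOR r2, r2, #10: r2=2^10=8
after LDR r2, [r0]: r2=M[112]=17
after OR r2, r2, #5: r2=17|5=21
after ADD r0, r0, #4: r0=112+4=116
after ADD r4, r4, #2: r4=7+2=9
CMP r4, #13  (cmp 9,13)
BNE L1: taken
after LDR r2, [r0]: r2=M[116]=9
after SUB r2, r2, #15: r2=9-15=-6
after XOR r2, r2, #10: r2=(-6)^10=-16
after LDR r2, [r0]: r2=M[116]=9
after OR r2, r2, #5: r2=9|5=13
after ADD r0, r0, #4: r0=116+4=120
after ADD r4, r4, #2: r4=9+2=11
CMP r4, #13  (cmp 11,13)
BNE L1: taken
after LDR r2, [r0]: r2=M[120]=0
after SUB r2, r2, #15: r2=0-15=-15
after XOR r2, r2, #10: r2=(-15)^10=-5
after LDR r2, [r0]: r2=M[120]=0
after OR r2, r2, #5: r2=0|5=5
after ADD r0, r0, #4: r0=120+4=124
after ADD r4, r4, #2: r4=11+2=13
CMP r4, #13  (cmp 13,13)
BNE L1: not taken
after ADD r2, r2, #13: r2=5+13=18
halt.

124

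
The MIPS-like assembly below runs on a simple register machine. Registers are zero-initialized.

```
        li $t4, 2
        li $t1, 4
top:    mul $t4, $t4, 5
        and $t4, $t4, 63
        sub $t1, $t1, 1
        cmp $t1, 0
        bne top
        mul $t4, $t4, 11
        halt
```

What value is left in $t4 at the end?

$t4=2
$t1=4
$t4=2*5=10
$t4=10&63=10
$t1=4-1=3
cmp $t1, 0  (cmp 3,0)
bne top: taken
$t4=10*5=50
$t4=50&63=50
$t1=3-1=2
cmp $t1, 0  (cmp 2,0)
bne top: taken
$t4=50*5=250
$t4=250&63=58
$t1=2-1=1
cmp $t1, 0  (cmp 1,0)
bne top: taken
$t4=58*5=290
$t4=290&63=34
$t1=1-1=0
cmp $t1, 0  (cmp 0,0)
bne top: not taken
$t4=34*11=374
halt.

374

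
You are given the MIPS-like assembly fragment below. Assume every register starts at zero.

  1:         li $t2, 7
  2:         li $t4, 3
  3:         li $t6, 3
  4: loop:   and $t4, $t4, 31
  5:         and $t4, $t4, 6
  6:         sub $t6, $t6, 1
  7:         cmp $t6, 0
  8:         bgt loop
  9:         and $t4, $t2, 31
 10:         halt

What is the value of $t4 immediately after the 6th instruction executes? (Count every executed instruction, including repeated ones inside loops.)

2

after li $t2, 7: $t2=7
after li $t4, 3: $t4=3
after li $t6, 3: $t6=3
after and $t4, $t4, 31: $t4=3&31=3
after and $t4, $t4, 6: $t4=3&6=2
after sub $t6, $t6, 1: $t6=3-1=2
After step 6: $t4 = 2.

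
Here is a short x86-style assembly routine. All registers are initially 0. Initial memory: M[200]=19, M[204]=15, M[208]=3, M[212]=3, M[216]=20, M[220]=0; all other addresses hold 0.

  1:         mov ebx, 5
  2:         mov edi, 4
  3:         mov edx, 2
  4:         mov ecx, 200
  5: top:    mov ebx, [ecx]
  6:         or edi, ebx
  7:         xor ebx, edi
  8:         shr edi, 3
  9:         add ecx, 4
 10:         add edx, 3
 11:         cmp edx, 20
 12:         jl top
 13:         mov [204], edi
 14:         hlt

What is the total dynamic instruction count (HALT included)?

ebx=5
edi=4
edx=2
ecx=200
ebx=M[200]=19
edi=4|19=23
ebx=19^23=4
edi=23>>3=2
ecx=200+4=204
edx=2+3=5
cmp edx, 20  (cmp 5,20)
jl top: taken
ebx=M[204]=15
edi=2|15=15
ebx=15^15=0
edi=15>>3=1
ecx=204+4=208
edx=5+3=8
cmp edx, 20  (cmp 8,20)
jl top: taken
ebx=M[208]=3
edi=1|3=3
ebx=3^3=0
edi=3>>3=0
ecx=208+4=212
edx=8+3=11
cmp edx, 20  (cmp 11,20)
jl top: taken
ebx=M[212]=3
edi=0|3=3
ebx=3^3=0
edi=3>>3=0
ecx=212+4=216
edx=11+3=14
cmp edx, 20  (cmp 14,20)
jl top: taken
ebx=M[216]=20
edi=0|20=20
ebx=20^20=0
edi=20>>3=2
ecx=216+4=220
edx=14+3=17
cmp edx, 20  (cmp 17,20)
jl top: taken
ebx=M[220]=0
edi=2|0=2
ebx=0^2=2
edi=2>>3=0
ecx=220+4=224
edx=17+3=20
cmp edx, 20  (cmp 20,20)
jl top: not taken
mov [204], edi → M[204]=0
halt.
Total executed instructions: 54.

54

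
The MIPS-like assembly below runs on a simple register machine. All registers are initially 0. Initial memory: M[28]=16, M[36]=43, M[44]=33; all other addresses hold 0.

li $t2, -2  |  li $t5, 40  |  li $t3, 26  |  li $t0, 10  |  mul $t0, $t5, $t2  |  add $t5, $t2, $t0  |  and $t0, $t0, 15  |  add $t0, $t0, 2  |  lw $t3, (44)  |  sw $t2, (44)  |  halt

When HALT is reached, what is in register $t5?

after li $t2, -2: $t2=-2
after li $t5, 40: $t5=40
after li $t3, 26: $t3=26
after li $t0, 10: $t0=10
after mul $t0, $t5, $t2: $t0=40*(-2)=-80
after add $t5, $t2, $t0: $t5=(-2)+(-80)=-82
after and $t0, $t0, 15: $t0=(-80)&15=0
after add $t0, $t0, 2: $t0=0+2=2
after lw $t3, (44): $t3=M[44]=33
sw $t2, (44) → M[44]=-2
halt.

-82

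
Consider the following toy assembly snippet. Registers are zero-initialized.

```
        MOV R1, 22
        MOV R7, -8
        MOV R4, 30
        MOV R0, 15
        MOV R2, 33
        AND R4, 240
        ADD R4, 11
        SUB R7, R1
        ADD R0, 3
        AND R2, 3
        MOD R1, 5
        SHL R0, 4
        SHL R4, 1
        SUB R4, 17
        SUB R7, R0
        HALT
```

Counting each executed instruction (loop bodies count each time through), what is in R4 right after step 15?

MOV R1, 22 → R1=22
MOV R7, -8 → R7=-8
MOV R4, 30 → R4=30
MOV R0, 15 → R0=15
MOV R2, 33 → R2=33
AND R4, 240 → R4=30&240=16
ADD R4, 11 → R4=16+11=27
SUB R7, R1 → R7=(-8)-22=-30
ADD R0, 3 → R0=15+3=18
AND R2, 3 → R2=33&3=1
MOD R1, 5 → R1=22%5=2
SHL R0, 4 → R0=18<<4=288
SHL R4, 1 → R4=27<<1=54
SUB R4, 17 → R4=54-17=37
SUB R7, R0 → R7=(-30)-288=-318
After step 15: R4 = 37.

37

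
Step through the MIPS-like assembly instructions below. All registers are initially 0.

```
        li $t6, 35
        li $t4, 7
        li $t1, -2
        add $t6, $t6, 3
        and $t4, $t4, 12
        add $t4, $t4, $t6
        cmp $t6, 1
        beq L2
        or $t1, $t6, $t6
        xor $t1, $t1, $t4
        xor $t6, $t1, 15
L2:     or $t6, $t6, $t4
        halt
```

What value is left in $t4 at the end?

$t6=35
$t4=7
$t1=-2
$t6=35+3=38
$t4=7&12=4
$t4=4+38=42
cmp $t6, 1  (cmp 38,1)
beq L2: not taken
$t1=38|38=38
$t1=38^42=12
$t6=12^15=3
$t6=3|42=43
halt.

42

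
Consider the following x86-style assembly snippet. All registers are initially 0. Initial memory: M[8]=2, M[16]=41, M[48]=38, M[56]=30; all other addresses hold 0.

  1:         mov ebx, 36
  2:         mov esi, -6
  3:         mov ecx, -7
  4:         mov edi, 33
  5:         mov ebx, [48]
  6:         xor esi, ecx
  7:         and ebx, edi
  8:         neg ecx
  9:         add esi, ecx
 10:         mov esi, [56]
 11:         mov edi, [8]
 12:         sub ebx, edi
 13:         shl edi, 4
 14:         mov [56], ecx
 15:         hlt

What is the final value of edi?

32

ebx=36
esi=-6
ecx=-7
edi=33
ebx=M[48]=38
esi=(-6)^(-7)=3
ebx=38&33=32
ecx=-(-7)=7
esi=3+7=10
esi=M[56]=30
edi=M[8]=2
ebx=32-2=30
edi=2<<4=32
mov [56], ecx → M[56]=7
halt.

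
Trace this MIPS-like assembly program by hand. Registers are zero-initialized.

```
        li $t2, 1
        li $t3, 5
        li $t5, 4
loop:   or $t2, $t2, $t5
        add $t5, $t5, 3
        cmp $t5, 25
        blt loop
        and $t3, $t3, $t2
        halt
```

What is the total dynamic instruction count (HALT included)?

$t2=1
$t3=5
$t5=4
$t2=1|4=5
$t5=4+3=7
cmp $t5, 25  (cmp 7,25)
blt loop: taken
$t2=5|7=7
$t5=7+3=10
cmp $t5, 25  (cmp 10,25)
blt loop: taken
$t2=7|10=15
$t5=10+3=13
cmp $t5, 25  (cmp 13,25)
blt loop: taken
$t2=15|13=15
$t5=13+3=16
cmp $t5, 25  (cmp 16,25)
blt loop: taken
$t2=15|16=31
$t5=16+3=19
cmp $t5, 25  (cmp 19,25)
blt loop: taken
$t2=31|19=31
$t5=19+3=22
cmp $t5, 25  (cmp 22,25)
blt loop: taken
$t2=31|22=31
$t5=22+3=25
cmp $t5, 25  (cmp 25,25)
blt loop: not taken
$t3=5&31=5
halt.
Total executed instructions: 33.

33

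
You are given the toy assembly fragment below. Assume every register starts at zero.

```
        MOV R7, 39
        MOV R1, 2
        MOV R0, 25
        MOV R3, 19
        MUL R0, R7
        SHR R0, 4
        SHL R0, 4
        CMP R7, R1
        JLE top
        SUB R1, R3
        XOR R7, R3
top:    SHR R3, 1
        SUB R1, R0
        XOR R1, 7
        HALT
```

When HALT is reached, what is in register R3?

9

MOV R7, 39 → R7=39
MOV R1, 2 → R1=2
MOV R0, 25 → R0=25
MOV R3, 19 → R3=19
MUL R0, R7 → R0=25*39=975
SHR R0, 4 → R0=975>>4=60
SHL R0, 4 → R0=60<<4=960
CMP R7, R1  (cmp 39,2)
JLE top: not taken
SUB R1, R3 → R1=2-19=-17
XOR R7, R3 → R7=39^19=52
SHR R3, 1 → R3=19>>1=9
SUB R1, R0 → R1=(-17)-960=-977
XOR R1, 7 → R1=(-977)^7=-984
halt.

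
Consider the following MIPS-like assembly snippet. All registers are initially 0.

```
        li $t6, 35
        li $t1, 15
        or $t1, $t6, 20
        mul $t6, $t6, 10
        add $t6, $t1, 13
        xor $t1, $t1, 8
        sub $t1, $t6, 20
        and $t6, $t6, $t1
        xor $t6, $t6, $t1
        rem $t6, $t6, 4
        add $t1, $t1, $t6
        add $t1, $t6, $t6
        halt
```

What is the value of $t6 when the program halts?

after li $t6, 35: $t6=35
after li $t1, 15: $t1=15
after or $t1, $t6, 20: $t1=35|20=55
after mul $t6, $t6, 10: $t6=35*10=350
after add $t6, $t1, 13: $t6=55+13=68
after xor $t1, $t1, 8: $t1=55^8=63
after sub $t1, $t6, 20: $t1=68-20=48
after and $t6, $t6, $t1: $t6=68&48=0
after xor $t6, $t6, $t1: $t6=0^48=48
after rem $t6, $t6, 4: $t6=48%4=0
after add $t1, $t1, $t6: $t1=48+0=48
after add $t1, $t6, $t6: $t1=0+0=0
halt.

0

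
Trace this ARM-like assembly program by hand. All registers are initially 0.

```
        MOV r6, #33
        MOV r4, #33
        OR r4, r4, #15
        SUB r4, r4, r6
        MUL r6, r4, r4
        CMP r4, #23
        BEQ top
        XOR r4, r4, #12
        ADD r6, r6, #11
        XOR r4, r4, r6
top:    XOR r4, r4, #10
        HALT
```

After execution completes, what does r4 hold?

after MOV r6, #33: r6=33
after MOV r4, #33: r4=33
after OR r4, r4, #15: r4=33|15=47
after SUB r4, r4, r6: r4=47-33=14
after MUL r6, r4, r4: r6=14*14=196
CMP r4, #23  (cmp 14,23)
BEQ top: not taken
after XOR r4, r4, #12: r4=14^12=2
after ADD r6, r6, #11: r6=196+11=207
after XOR r4, r4, r6: r4=2^207=205
after XOR r4, r4, #10: r4=205^10=199
halt.

199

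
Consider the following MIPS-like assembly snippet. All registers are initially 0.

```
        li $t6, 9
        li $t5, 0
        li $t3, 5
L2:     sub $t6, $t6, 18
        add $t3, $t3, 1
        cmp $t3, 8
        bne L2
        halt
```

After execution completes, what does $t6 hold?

li $t6, 9 → $t6=9
li $t5, 0 → $t5=0
li $t3, 5 → $t3=5
sub $t6, $t6, 18 → $t6=9-18=-9
add $t3, $t3, 1 → $t3=5+1=6
cmp $t3, 8  (cmp 6,8)
bne L2: taken
sub $t6, $t6, 18 → $t6=(-9)-18=-27
add $t3, $t3, 1 → $t3=6+1=7
cmp $t3, 8  (cmp 7,8)
bne L2: taken
sub $t6, $t6, 18 → $t6=(-27)-18=-45
add $t3, $t3, 1 → $t3=7+1=8
cmp $t3, 8  (cmp 8,8)
bne L2: not taken
halt.

-45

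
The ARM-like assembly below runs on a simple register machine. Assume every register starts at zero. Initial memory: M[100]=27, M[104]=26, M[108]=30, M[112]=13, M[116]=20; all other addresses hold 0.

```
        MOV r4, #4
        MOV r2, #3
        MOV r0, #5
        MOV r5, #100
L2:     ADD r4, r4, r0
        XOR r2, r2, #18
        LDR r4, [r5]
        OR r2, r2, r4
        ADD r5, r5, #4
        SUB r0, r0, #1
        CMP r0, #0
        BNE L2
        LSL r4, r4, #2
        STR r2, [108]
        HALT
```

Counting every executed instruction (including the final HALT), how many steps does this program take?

after MOV r4, #4: r4=4
after MOV r2, #3: r2=3
after MOV r0, #5: r0=5
after MOV r5, #100: r5=100
after ADD r4, r4, r0: r4=4+5=9
after XOR r2, r2, #18: r2=3^18=17
after LDR r4, [r5]: r4=M[100]=27
after OR r2, r2, r4: r2=17|27=27
after ADD r5, r5, #4: r5=100+4=104
after SUB r0, r0, #1: r0=5-1=4
CMP r0, #0  (cmp 4,0)
BNE L2: taken
after ADD r4, r4, r0: r4=27+4=31
after XOR r2, r2, #18: r2=27^18=9
after LDR r4, [r5]: r4=M[104]=26
after OR r2, r2, r4: r2=9|26=27
after ADD r5, r5, #4: r5=104+4=108
after SUB r0, r0, #1: r0=4-1=3
CMP r0, #0  (cmp 3,0)
BNE L2: taken
after ADD r4, r4, r0: r4=26+3=29
after XOR r2, r2, #18: r2=27^18=9
after LDR r4, [r5]: r4=M[108]=30
after OR r2, r2, r4: r2=9|30=31
after ADD r5, r5, #4: r5=108+4=112
after SUB r0, r0, #1: r0=3-1=2
CMP r0, #0  (cmp 2,0)
BNE L2: taken
after ADD r4, r4, r0: r4=30+2=32
after XOR r2, r2, #18: r2=31^18=13
after LDR r4, [r5]: r4=M[112]=13
after OR r2, r2, r4: r2=13|13=13
after ADD r5, r5, #4: r5=112+4=116
after SUB r0, r0, #1: r0=2-1=1
CMP r0, #0  (cmp 1,0)
BNE L2: taken
after ADD r4, r4, r0: r4=13+1=14
after XOR r2, r2, #18: r2=13^18=31
after LDR r4, [r5]: r4=M[116]=20
after OR r2, r2, r4: r2=31|20=31
after ADD r5, r5, #4: r5=116+4=120
after SUB r0, r0, #1: r0=1-1=0
CMP r0, #0  (cmp 0,0)
BNE L2: not taken
after LSL r4, r4, #2: r4=20<<2=80
STR r2, [108] → M[108]=31
halt.
Total executed instructions: 47.

47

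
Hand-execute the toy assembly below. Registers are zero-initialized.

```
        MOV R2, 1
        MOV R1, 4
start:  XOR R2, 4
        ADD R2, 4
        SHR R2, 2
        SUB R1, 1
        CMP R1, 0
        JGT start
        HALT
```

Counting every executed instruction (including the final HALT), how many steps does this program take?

27

after MOV R2, 1: R2=1
after MOV R1, 4: R1=4
after XOR R2, 4: R2=1^4=5
after ADD R2, 4: R2=5+4=9
after SHR R2, 2: R2=9>>2=2
after SUB R1, 1: R1=4-1=3
CMP R1, 0  (cmp 3,0)
JGT start: taken
after XOR R2, 4: R2=2^4=6
after ADD R2, 4: R2=6+4=10
after SHR R2, 2: R2=10>>2=2
after SUB R1, 1: R1=3-1=2
CMP R1, 0  (cmp 2,0)
JGT start: taken
after XOR R2, 4: R2=2^4=6
after ADD R2, 4: R2=6+4=10
after SHR R2, 2: R2=10>>2=2
after SUB R1, 1: R1=2-1=1
CMP R1, 0  (cmp 1,0)
JGT start: taken
after XOR R2, 4: R2=2^4=6
after ADD R2, 4: R2=6+4=10
after SHR R2, 2: R2=10>>2=2
after SUB R1, 1: R1=1-1=0
CMP R1, 0  (cmp 0,0)
JGT start: not taken
halt.
Total executed instructions: 27.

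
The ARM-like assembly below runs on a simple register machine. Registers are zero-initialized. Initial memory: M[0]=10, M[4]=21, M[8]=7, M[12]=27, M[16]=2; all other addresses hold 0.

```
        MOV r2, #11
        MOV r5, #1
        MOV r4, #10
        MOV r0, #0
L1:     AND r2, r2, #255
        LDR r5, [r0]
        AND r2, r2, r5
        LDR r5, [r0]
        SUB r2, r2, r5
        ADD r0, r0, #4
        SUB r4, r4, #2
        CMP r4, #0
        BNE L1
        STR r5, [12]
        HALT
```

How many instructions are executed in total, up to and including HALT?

MOV r2, #11 → r2=11
MOV r5, #1 → r5=1
MOV r4, #10 → r4=10
MOV r0, #0 → r0=0
AND r2, r2, #255 → r2=11&255=11
LDR r5, [r0] → r5=M[0]=10
AND r2, r2, r5 → r2=11&10=10
LDR r5, [r0] → r5=M[0]=10
SUB r2, r2, r5 → r2=10-10=0
ADD r0, r0, #4 → r0=0+4=4
SUB r4, r4, #2 → r4=10-2=8
CMP r4, #0  (cmp 8,0)
BNE L1: taken
AND r2, r2, #255 → r2=0&255=0
LDR r5, [r0] → r5=M[4]=21
AND r2, r2, r5 → r2=0&21=0
LDR r5, [r0] → r5=M[4]=21
SUB r2, r2, r5 → r2=0-21=-21
ADD r0, r0, #4 → r0=4+4=8
SUB r4, r4, #2 → r4=8-2=6
CMP r4, #0  (cmp 6,0)
BNE L1: taken
AND r2, r2, #255 → r2=(-21)&255=235
LDR r5, [r0] → r5=M[8]=7
AND r2, r2, r5 → r2=235&7=3
LDR r5, [r0] → r5=M[8]=7
SUB r2, r2, r5 → r2=3-7=-4
ADD r0, r0, #4 → r0=8+4=12
SUB r4, r4, #2 → r4=6-2=4
CMP r4, #0  (cmp 4,0)
BNE L1: taken
AND r2, r2, #255 → r2=(-4)&255=252
LDR r5, [r0] → r5=M[12]=27
AND r2, r2, r5 → r2=252&27=24
LDR r5, [r0] → r5=M[12]=27
SUB r2, r2, r5 → r2=24-27=-3
ADD r0, r0, #4 → r0=12+4=16
SUB r4, r4, #2 → r4=4-2=2
CMP r4, #0  (cmp 2,0)
BNE L1: taken
AND r2, r2, #255 → r2=(-3)&255=253
LDR r5, [r0] → r5=M[16]=2
AND r2, r2, r5 → r2=253&2=0
LDR r5, [r0] → r5=M[16]=2
SUB r2, r2, r5 → r2=0-2=-2
ADD r0, r0, #4 → r0=16+4=20
SUB r4, r4, #2 → r4=2-2=0
CMP r4, #0  (cmp 0,0)
BNE L1: not taken
STR r5, [12] → M[12]=2
halt.
Total executed instructions: 51.

51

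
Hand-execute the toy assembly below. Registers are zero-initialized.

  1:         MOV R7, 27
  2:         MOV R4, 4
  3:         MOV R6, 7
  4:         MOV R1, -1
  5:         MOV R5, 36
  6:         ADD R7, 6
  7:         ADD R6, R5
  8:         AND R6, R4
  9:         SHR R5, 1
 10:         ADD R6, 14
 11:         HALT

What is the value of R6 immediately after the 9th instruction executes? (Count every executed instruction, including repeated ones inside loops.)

0

MOV R7, 27 → R7=27
MOV R4, 4 → R4=4
MOV R6, 7 → R6=7
MOV R1, -1 → R1=-1
MOV R5, 36 → R5=36
ADD R7, 6 → R7=27+6=33
ADD R6, R5 → R6=7+36=43
AND R6, R4 → R6=43&4=0
SHR R5, 1 → R5=36>>1=18
After step 9: R6 = 0.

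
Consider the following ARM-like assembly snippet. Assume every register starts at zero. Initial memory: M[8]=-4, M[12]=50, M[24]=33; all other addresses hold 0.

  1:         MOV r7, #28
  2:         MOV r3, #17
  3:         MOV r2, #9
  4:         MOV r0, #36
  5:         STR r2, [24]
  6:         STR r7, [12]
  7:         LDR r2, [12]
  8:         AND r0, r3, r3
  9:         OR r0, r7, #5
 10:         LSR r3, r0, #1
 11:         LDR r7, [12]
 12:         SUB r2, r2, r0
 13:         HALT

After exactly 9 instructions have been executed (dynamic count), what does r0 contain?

29

after MOV r7, #28: r7=28
after MOV r3, #17: r3=17
after MOV r2, #9: r2=9
after MOV r0, #36: r0=36
STR r2, [24] → M[24]=9
STR r7, [12] → M[12]=28
after LDR r2, [12]: r2=M[12]=28
after AND r0, r3, r3: r0=17&17=17
after OR r0, r7, #5: r0=28|5=29
After step 9: r0 = 29.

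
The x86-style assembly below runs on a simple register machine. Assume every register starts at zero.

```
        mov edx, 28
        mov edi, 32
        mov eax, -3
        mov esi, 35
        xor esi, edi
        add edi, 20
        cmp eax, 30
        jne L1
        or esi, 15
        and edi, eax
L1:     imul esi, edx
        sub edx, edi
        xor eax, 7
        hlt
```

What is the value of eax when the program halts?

after mov edx, 28: edx=28
after mov edi, 32: edi=32
after mov eax, -3: eax=-3
after mov esi, 35: esi=35
after xor esi, edi: esi=35^32=3
after add edi, 20: edi=32+20=52
cmp eax, 30  (cmp -3,30)
jne L1: taken
after imul esi, edx: esi=3*28=84
after sub edx, edi: edx=28-52=-24
after xor eax, 7: eax=(-3)^7=-6
halt.

-6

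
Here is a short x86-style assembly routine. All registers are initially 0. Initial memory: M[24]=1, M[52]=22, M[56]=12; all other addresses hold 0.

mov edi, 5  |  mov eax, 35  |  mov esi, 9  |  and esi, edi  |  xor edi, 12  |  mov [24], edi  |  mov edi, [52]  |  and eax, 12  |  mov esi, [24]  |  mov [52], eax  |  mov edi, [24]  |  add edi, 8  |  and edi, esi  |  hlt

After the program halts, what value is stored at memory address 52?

mov edi, 5 → edi=5
mov eax, 35 → eax=35
mov esi, 9 → esi=9
and esi, edi → esi=9&5=1
xor edi, 12 → edi=5^12=9
mov [24], edi → M[24]=9
mov edi, [52] → edi=M[52]=22
and eax, 12 → eax=35&12=0
mov esi, [24] → esi=M[24]=9
mov [52], eax → M[52]=0
mov edi, [24] → edi=M[24]=9
add edi, 8 → edi=9+8=17
and edi, esi → edi=17&9=1
halt.

0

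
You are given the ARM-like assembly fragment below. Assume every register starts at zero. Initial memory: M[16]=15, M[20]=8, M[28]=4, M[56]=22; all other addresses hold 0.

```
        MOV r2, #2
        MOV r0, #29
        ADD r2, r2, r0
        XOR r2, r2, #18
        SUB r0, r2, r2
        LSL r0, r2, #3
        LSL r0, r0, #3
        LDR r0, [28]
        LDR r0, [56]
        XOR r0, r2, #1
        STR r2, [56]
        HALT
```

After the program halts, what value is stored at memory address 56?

MOV r2, #2 → r2=2
MOV r0, #29 → r0=29
ADD r2, r2, r0 → r2=2+29=31
XOR r2, r2, #18 → r2=31^18=13
SUB r0, r2, r2 → r0=13-13=0
LSL r0, r2, #3 → r0=13<<3=104
LSL r0, r0, #3 → r0=104<<3=832
LDR r0, [28] → r0=M[28]=4
LDR r0, [56] → r0=M[56]=22
XOR r0, r2, #1 → r0=13^1=12
STR r2, [56] → M[56]=13
halt.

13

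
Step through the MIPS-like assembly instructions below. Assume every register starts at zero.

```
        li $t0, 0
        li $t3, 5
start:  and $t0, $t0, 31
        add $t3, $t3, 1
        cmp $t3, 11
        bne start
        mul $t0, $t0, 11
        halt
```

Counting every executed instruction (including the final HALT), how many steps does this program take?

28

li $t0, 0 → $t0=0
li $t3, 5 → $t3=5
and $t0, $t0, 31 → $t0=0&31=0
add $t3, $t3, 1 → $t3=5+1=6
cmp $t3, 11  (cmp 6,11)
bne start: taken
and $t0, $t0, 31 → $t0=0&31=0
add $t3, $t3, 1 → $t3=6+1=7
cmp $t3, 11  (cmp 7,11)
bne start: taken
and $t0, $t0, 31 → $t0=0&31=0
add $t3, $t3, 1 → $t3=7+1=8
cmp $t3, 11  (cmp 8,11)
bne start: taken
and $t0, $t0, 31 → $t0=0&31=0
add $t3, $t3, 1 → $t3=8+1=9
cmp $t3, 11  (cmp 9,11)
bne start: taken
and $t0, $t0, 31 → $t0=0&31=0
add $t3, $t3, 1 → $t3=9+1=10
cmp $t3, 11  (cmp 10,11)
bne start: taken
and $t0, $t0, 31 → $t0=0&31=0
add $t3, $t3, 1 → $t3=10+1=11
cmp $t3, 11  (cmp 11,11)
bne start: not taken
mul $t0, $t0, 11 → $t0=0*11=0
halt.
Total executed instructions: 28.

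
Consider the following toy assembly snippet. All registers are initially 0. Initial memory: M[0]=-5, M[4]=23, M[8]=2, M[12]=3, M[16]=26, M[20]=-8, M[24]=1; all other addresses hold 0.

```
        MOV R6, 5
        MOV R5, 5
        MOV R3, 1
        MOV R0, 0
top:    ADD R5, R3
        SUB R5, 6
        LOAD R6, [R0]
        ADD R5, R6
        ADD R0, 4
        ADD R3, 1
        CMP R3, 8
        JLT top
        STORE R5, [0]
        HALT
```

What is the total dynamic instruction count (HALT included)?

MOV R6, 5 → R6=5
MOV R5, 5 → R5=5
MOV R3, 1 → R3=1
MOV R0, 0 → R0=0
ADD R5, R3 → R5=5+1=6
SUB R5, 6 → R5=6-6=0
LOAD R6, [R0] → R6=M[0]=-5
ADD R5, R6 → R5=0+(-5)=-5
ADD R0, 4 → R0=0+4=4
ADD R3, 1 → R3=1+1=2
CMP R3, 8  (cmp 2,8)
JLT top: taken
ADD R5, R3 → R5=(-5)+2=-3
SUB R5, 6 → R5=(-3)-6=-9
LOAD R6, [R0] → R6=M[4]=23
ADD R5, R6 → R5=(-9)+23=14
ADD R0, 4 → R0=4+4=8
ADD R3, 1 → R3=2+1=3
CMP R3, 8  (cmp 3,8)
JLT top: taken
ADD R5, R3 → R5=14+3=17
SUB R5, 6 → R5=17-6=11
LOAD R6, [R0] → R6=M[8]=2
ADD R5, R6 → R5=11+2=13
ADD R0, 4 → R0=8+4=12
ADD R3, 1 → R3=3+1=4
CMP R3, 8  (cmp 4,8)
JLT top: taken
ADD R5, R3 → R5=13+4=17
SUB R5, 6 → R5=17-6=11
LOAD R6, [R0] → R6=M[12]=3
ADD R5, R6 → R5=11+3=14
ADD R0, 4 → R0=12+4=16
ADD R3, 1 → R3=4+1=5
CMP R3, 8  (cmp 5,8)
JLT top: taken
ADD R5, R3 → R5=14+5=19
SUB R5, 6 → R5=19-6=13
LOAD R6, [R0] → R6=M[16]=26
ADD R5, R6 → R5=13+26=39
ADD R0, 4 → R0=16+4=20
ADD R3, 1 → R3=5+1=6
CMP R3, 8  (cmp 6,8)
JLT top: taken
ADD R5, R3 → R5=39+6=45
SUB R5, 6 → R5=45-6=39
LOAD R6, [R0] → R6=M[20]=-8
ADD R5, R6 → R5=39+(-8)=31
ADD R0, 4 → R0=20+4=24
ADD R3, 1 → R3=6+1=7
CMP R3, 8  (cmp 7,8)
JLT top: taken
ADD R5, R3 → R5=31+7=38
SUB R5, 6 → R5=38-6=32
LOAD R6, [R0] → R6=M[24]=1
ADD R5, R6 → R5=32+1=33
ADD R0, 4 → R0=24+4=28
ADD R3, 1 → R3=7+1=8
CMP R3, 8  (cmp 8,8)
JLT top: not taken
STORE R5, [0] → M[0]=33
halt.
Total executed instructions: 62.

62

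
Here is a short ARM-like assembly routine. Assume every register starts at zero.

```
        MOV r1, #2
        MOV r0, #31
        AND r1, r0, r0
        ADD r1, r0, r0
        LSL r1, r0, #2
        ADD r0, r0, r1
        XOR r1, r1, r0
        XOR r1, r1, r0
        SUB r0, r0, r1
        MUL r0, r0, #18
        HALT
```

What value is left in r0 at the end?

r1=2
r0=31
r1=31&31=31
r1=31+31=62
r1=31<<2=124
r0=31+124=155
r1=124^155=231
r1=231^155=124
r0=155-124=31
r0=31*18=558
halt.

558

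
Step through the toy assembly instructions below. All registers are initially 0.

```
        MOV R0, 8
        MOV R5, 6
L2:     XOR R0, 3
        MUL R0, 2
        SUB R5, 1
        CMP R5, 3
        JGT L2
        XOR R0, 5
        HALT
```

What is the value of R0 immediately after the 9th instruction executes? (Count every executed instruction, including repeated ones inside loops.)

MOV R0, 8 → R0=8
MOV R5, 6 → R5=6
XOR R0, 3 → R0=8^3=11
MUL R0, 2 → R0=11*2=22
SUB R5, 1 → R5=6-1=5
CMP R5, 3  (cmp 5,3)
JGT L2: taken
XOR R0, 3 → R0=22^3=21
MUL R0, 2 → R0=21*2=42
After step 9: R0 = 42.

42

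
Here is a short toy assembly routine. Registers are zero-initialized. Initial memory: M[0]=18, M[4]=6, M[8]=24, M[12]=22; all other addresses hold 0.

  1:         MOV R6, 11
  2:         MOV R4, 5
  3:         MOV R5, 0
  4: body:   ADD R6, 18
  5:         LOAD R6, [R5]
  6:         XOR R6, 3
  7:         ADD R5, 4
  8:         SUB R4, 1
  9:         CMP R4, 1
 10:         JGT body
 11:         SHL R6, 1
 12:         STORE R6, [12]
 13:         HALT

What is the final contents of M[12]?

after MOV R6, 11: R6=11
after MOV R4, 5: R4=5
after MOV R5, 0: R5=0
after ADD R6, 18: R6=11+18=29
after LOAD R6, [R5]: R6=M[0]=18
after XOR R6, 3: R6=18^3=17
after ADD R5, 4: R5=0+4=4
after SUB R4, 1: R4=5-1=4
CMP R4, 1  (cmp 4,1)
JGT body: taken
after ADD R6, 18: R6=17+18=35
after LOAD R6, [R5]: R6=M[4]=6
after XOR R6, 3: R6=6^3=5
after ADD R5, 4: R5=4+4=8
after SUB R4, 1: R4=4-1=3
CMP R4, 1  (cmp 3,1)
JGT body: taken
after ADD R6, 18: R6=5+18=23
after LOAD R6, [R5]: R6=M[8]=24
after XOR R6, 3: R6=24^3=27
after ADD R5, 4: R5=8+4=12
after SUB R4, 1: R4=3-1=2
CMP R4, 1  (cmp 2,1)
JGT body: taken
after ADD R6, 18: R6=27+18=45
after LOAD R6, [R5]: R6=M[12]=22
after XOR R6, 3: R6=22^3=21
after ADD R5, 4: R5=12+4=16
after SUB R4, 1: R4=2-1=1
CMP R4, 1  (cmp 1,1)
JGT body: not taken
after SHL R6, 1: R6=21<<1=42
STORE R6, [12] → M[12]=42
halt.

42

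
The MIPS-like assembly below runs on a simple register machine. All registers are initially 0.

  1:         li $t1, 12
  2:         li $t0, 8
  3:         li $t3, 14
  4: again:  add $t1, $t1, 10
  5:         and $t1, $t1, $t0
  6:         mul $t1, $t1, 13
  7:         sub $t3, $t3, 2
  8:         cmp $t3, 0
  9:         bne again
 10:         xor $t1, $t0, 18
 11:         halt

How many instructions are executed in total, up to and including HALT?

$t1=12
$t0=8
$t3=14
$t1=12+10=22
$t1=22&8=0
$t1=0*13=0
$t3=14-2=12
cmp $t3, 0  (cmp 12,0)
bne again: taken
$t1=0+10=10
$t1=10&8=8
$t1=8*13=104
$t3=12-2=10
cmp $t3, 0  (cmp 10,0)
bne again: taken
$t1=104+10=114
$t1=114&8=0
$t1=0*13=0
$t3=10-2=8
cmp $t3, 0  (cmp 8,0)
bne again: taken
$t1=0+10=10
$t1=10&8=8
$t1=8*13=104
$t3=8-2=6
cmp $t3, 0  (cmp 6,0)
bne again: taken
$t1=104+10=114
$t1=114&8=0
$t1=0*13=0
$t3=6-2=4
cmp $t3, 0  (cmp 4,0)
bne again: taken
$t1=0+10=10
$t1=10&8=8
$t1=8*13=104
$t3=4-2=2
cmp $t3, 0  (cmp 2,0)
bne again: taken
$t1=104+10=114
$t1=114&8=0
$t1=0*13=0
$t3=2-2=0
cmp $t3, 0  (cmp 0,0)
bne again: not taken
$t1=8^18=26
halt.
Total executed instructions: 47.

47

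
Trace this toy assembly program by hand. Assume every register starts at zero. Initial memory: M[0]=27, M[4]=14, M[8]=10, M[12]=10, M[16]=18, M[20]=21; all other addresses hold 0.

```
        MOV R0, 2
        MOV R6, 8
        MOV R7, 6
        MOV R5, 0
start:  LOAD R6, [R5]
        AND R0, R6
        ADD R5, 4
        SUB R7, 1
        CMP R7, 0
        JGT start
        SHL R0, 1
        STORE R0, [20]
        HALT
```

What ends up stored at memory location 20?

0

R0=2
R6=8
R7=6
R5=0
R6=M[0]=27
R0=2&27=2
R5=0+4=4
R7=6-1=5
CMP R7, 0  (cmp 5,0)
JGT start: taken
R6=M[4]=14
R0=2&14=2
R5=4+4=8
R7=5-1=4
CMP R7, 0  (cmp 4,0)
JGT start: taken
R6=M[8]=10
R0=2&10=2
R5=8+4=12
R7=4-1=3
CMP R7, 0  (cmp 3,0)
JGT start: taken
R6=M[12]=10
R0=2&10=2
R5=12+4=16
R7=3-1=2
CMP R7, 0  (cmp 2,0)
JGT start: taken
R6=M[16]=18
R0=2&18=2
R5=16+4=20
R7=2-1=1
CMP R7, 0  (cmp 1,0)
JGT start: taken
R6=M[20]=21
R0=2&21=0
R5=20+4=24
R7=1-1=0
CMP R7, 0  (cmp 0,0)
JGT start: not taken
R0=0<<1=0
STORE R0, [20] → M[20]=0
halt.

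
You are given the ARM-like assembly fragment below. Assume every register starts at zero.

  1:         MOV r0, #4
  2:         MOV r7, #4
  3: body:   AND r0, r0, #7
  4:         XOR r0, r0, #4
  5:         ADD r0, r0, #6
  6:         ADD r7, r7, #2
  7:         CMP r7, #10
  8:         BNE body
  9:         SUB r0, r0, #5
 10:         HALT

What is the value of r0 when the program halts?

after MOV r0, #4: r0=4
after MOV r7, #4: r7=4
after AND r0, r0, #7: r0=4&7=4
after XOR r0, r0, #4: r0=4^4=0
after ADD r0, r0, #6: r0=0+6=6
after ADD r7, r7, #2: r7=4+2=6
CMP r7, #10  (cmp 6,10)
BNE body: taken
after AND r0, r0, #7: r0=6&7=6
after XOR r0, r0, #4: r0=6^4=2
after ADD r0, r0, #6: r0=2+6=8
after ADD r7, r7, #2: r7=6+2=8
CMP r7, #10  (cmp 8,10)
BNE body: taken
after AND r0, r0, #7: r0=8&7=0
after XOR r0, r0, #4: r0=0^4=4
after ADD r0, r0, #6: r0=4+6=10
after ADD r7, r7, #2: r7=8+2=10
CMP r7, #10  (cmp 10,10)
BNE body: not taken
after SUB r0, r0, #5: r0=10-5=5
halt.

5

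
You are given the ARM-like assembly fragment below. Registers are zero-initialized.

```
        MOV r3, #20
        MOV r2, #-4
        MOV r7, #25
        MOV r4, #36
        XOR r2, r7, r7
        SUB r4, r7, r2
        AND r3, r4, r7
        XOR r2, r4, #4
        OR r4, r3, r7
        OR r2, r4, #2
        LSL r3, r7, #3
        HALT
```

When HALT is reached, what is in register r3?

200

r3=20
r2=-4
r7=25
r4=36
r2=25^25=0
r4=25-0=25
r3=25&25=25
r2=25^4=29
r4=25|25=25
r2=25|2=27
r3=25<<3=200
halt.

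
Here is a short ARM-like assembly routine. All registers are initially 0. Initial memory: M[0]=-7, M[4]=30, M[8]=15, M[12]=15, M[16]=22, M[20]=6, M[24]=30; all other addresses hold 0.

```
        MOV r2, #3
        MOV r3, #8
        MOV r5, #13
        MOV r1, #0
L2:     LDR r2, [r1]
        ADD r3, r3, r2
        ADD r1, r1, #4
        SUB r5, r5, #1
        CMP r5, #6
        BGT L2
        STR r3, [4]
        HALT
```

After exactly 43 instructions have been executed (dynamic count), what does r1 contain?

after MOV r2, #3: r2=3
after MOV r3, #8: r3=8
after MOV r5, #13: r5=13
after MOV r1, #0: r1=0
after LDR r2, [r1]: r2=M[0]=-7
after ADD r3, r3, r2: r3=8+(-7)=1
after ADD r1, r1, #4: r1=0+4=4
after SUB r5, r5, #1: r5=13-1=12
CMP r5, #6  (cmp 12,6)
BGT L2: taken
after LDR r2, [r1]: r2=M[4]=30
after ADD r3, r3, r2: r3=1+30=31
after ADD r1, r1, #4: r1=4+4=8
after SUB r5, r5, #1: r5=12-1=11
CMP r5, #6  (cmp 11,6)
BGT L2: taken
after LDR r2, [r1]: r2=M[8]=15
after ADD r3, r3, r2: r3=31+15=46
after ADD r1, r1, #4: r1=8+4=12
after SUB r5, r5, #1: r5=11-1=10
CMP r5, #6  (cmp 10,6)
BGT L2: taken
after LDR r2, [r1]: r2=M[12]=15
after ADD r3, r3, r2: r3=46+15=61
after ADD r1, r1, #4: r1=12+4=16
after SUB r5, r5, #1: r5=10-1=9
CMP r5, #6  (cmp 9,6)
BGT L2: taken
after LDR r2, [r1]: r2=M[16]=22
after ADD r3, r3, r2: r3=61+22=83
after ADD r1, r1, #4: r1=16+4=20
after SUB r5, r5, #1: r5=9-1=8
CMP r5, #6  (cmp 8,6)
BGT L2: taken
after LDR r2, [r1]: r2=M[20]=6
after ADD r3, r3, r2: r3=83+6=89
after ADD r1, r1, #4: r1=20+4=24
after SUB r5, r5, #1: r5=8-1=7
CMP r5, #6  (cmp 7,6)
BGT L2: taken
after LDR r2, [r1]: r2=M[24]=30
after ADD r3, r3, r2: r3=89+30=119
after ADD r1, r1, #4: r1=24+4=28
After step 43: r1 = 28.

28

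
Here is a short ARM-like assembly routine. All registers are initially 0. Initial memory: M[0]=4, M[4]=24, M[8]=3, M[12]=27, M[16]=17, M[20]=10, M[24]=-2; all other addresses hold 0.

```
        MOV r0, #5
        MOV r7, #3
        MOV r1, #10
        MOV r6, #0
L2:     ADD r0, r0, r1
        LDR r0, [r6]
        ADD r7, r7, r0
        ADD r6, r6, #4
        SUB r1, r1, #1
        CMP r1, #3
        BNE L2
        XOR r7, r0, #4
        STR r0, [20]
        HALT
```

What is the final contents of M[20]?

-2

r0=5
r7=3
r1=10
r6=0
r0=5+10=15
r0=M[0]=4
r7=3+4=7
r6=0+4=4
r1=10-1=9
CMP r1, #3  (cmp 9,3)
BNE L2: taken
r0=4+9=13
r0=M[4]=24
r7=7+24=31
r6=4+4=8
r1=9-1=8
CMP r1, #3  (cmp 8,3)
BNE L2: taken
r0=24+8=32
r0=M[8]=3
r7=31+3=34
r6=8+4=12
r1=8-1=7
CMP r1, #3  (cmp 7,3)
BNE L2: taken
r0=3+7=10
r0=M[12]=27
r7=34+27=61
r6=12+4=16
r1=7-1=6
CMP r1, #3  (cmp 6,3)
BNE L2: taken
r0=27+6=33
r0=M[16]=17
r7=61+17=78
r6=16+4=20
r1=6-1=5
CMP r1, #3  (cmp 5,3)
BNE L2: taken
r0=17+5=22
r0=M[20]=10
r7=78+10=88
r6=20+4=24
r1=5-1=4
CMP r1, #3  (cmp 4,3)
BNE L2: taken
r0=10+4=14
r0=M[24]=-2
r7=88+(-2)=86
r6=24+4=28
r1=4-1=3
CMP r1, #3  (cmp 3,3)
BNE L2: not taken
r7=(-2)^4=-6
STR r0, [20] → M[20]=-2
halt.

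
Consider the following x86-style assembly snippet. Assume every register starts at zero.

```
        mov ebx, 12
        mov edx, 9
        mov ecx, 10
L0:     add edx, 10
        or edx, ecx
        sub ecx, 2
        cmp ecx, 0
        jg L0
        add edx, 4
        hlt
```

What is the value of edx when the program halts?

after mov ebx, 12: ebx=12
after mov edx, 9: edx=9
after mov ecx, 10: ecx=10
after add edx, 10: edx=9+10=19
after or edx, ecx: edx=19|10=27
after sub ecx, 2: ecx=10-2=8
cmp ecx, 0  (cmp 8,0)
jg L0: taken
after add edx, 10: edx=27+10=37
after or edx, ecx: edx=37|8=45
after sub ecx, 2: ecx=8-2=6
cmp ecx, 0  (cmp 6,0)
jg L0: taken
after add edx, 10: edx=45+10=55
after or edx, ecx: edx=55|6=55
after sub ecx, 2: ecx=6-2=4
cmp ecx, 0  (cmp 4,0)
jg L0: taken
after add edx, 10: edx=55+10=65
after or edx, ecx: edx=65|4=69
after sub ecx, 2: ecx=4-2=2
cmp ecx, 0  (cmp 2,0)
jg L0: taken
after add edx, 10: edx=69+10=79
after or edx, ecx: edx=79|2=79
after sub ecx, 2: ecx=2-2=0
cmp ecx, 0  (cmp 0,0)
jg L0: not taken
after add edx, 4: edx=79+4=83
halt.

83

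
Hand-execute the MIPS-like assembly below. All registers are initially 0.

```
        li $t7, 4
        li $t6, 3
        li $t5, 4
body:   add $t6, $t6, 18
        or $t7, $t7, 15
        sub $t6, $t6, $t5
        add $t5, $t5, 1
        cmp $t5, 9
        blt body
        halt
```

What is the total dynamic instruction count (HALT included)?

34

$t7=4
$t6=3
$t5=4
$t6=3+18=21
$t7=4|15=15
$t6=21-4=17
$t5=4+1=5
cmp $t5, 9  (cmp 5,9)
blt body: taken
$t6=17+18=35
$t7=15|15=15
$t6=35-5=30
$t5=5+1=6
cmp $t5, 9  (cmp 6,9)
blt body: taken
$t6=30+18=48
$t7=15|15=15
$t6=48-6=42
$t5=6+1=7
cmp $t5, 9  (cmp 7,9)
blt body: taken
$t6=42+18=60
$t7=15|15=15
$t6=60-7=53
$t5=7+1=8
cmp $t5, 9  (cmp 8,9)
blt body: taken
$t6=53+18=71
$t7=15|15=15
$t6=71-8=63
$t5=8+1=9
cmp $t5, 9  (cmp 9,9)
blt body: not taken
halt.
Total executed instructions: 34.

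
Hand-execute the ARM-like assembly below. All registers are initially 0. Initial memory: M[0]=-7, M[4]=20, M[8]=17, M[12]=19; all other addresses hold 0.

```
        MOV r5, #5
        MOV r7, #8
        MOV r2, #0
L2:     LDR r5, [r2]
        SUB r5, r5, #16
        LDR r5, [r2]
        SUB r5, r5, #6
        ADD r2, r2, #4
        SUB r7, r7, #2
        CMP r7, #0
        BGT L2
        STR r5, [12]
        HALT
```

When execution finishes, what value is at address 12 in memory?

13

r5=5
r7=8
r2=0
r5=M[0]=-7
r5=(-7)-16=-23
r5=M[0]=-7
r5=(-7)-6=-13
r2=0+4=4
r7=8-2=6
CMP r7, #0  (cmp 6,0)
BGT L2: taken
r5=M[4]=20
r5=20-16=4
r5=M[4]=20
r5=20-6=14
r2=4+4=8
r7=6-2=4
CMP r7, #0  (cmp 4,0)
BGT L2: taken
r5=M[8]=17
r5=17-16=1
r5=M[8]=17
r5=17-6=11
r2=8+4=12
r7=4-2=2
CMP r7, #0  (cmp 2,0)
BGT L2: taken
r5=M[12]=19
r5=19-16=3
r5=M[12]=19
r5=19-6=13
r2=12+4=16
r7=2-2=0
CMP r7, #0  (cmp 0,0)
BGT L2: not taken
STR r5, [12] → M[12]=13
halt.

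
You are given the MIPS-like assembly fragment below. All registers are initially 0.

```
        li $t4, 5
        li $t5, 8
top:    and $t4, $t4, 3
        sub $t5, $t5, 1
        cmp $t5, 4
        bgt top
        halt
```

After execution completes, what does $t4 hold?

1

li $t4, 5 → $t4=5
li $t5, 8 → $t5=8
and $t4, $t4, 3 → $t4=5&3=1
sub $t5, $t5, 1 → $t5=8-1=7
cmp $t5, 4  (cmp 7,4)
bgt top: taken
and $t4, $t4, 3 → $t4=1&3=1
sub $t5, $t5, 1 → $t5=7-1=6
cmp $t5, 4  (cmp 6,4)
bgt top: taken
and $t4, $t4, 3 → $t4=1&3=1
sub $t5, $t5, 1 → $t5=6-1=5
cmp $t5, 4  (cmp 5,4)
bgt top: taken
and $t4, $t4, 3 → $t4=1&3=1
sub $t5, $t5, 1 → $t5=5-1=4
cmp $t5, 4  (cmp 4,4)
bgt top: not taken
halt.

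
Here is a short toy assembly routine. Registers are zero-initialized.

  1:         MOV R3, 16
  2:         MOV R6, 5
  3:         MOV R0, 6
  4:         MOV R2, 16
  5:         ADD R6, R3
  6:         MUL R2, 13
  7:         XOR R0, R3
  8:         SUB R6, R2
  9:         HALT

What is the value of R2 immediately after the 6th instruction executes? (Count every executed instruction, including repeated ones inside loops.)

after MOV R3, 16: R3=16
after MOV R6, 5: R6=5
after MOV R0, 6: R0=6
after MOV R2, 16: R2=16
after ADD R6, R3: R6=5+16=21
after MUL R2, 13: R2=16*13=208
After step 6: R2 = 208.

208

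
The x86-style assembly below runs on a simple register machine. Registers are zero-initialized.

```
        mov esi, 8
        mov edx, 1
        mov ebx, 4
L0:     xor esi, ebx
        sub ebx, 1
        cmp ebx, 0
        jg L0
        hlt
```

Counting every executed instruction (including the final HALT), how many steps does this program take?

20

esi=8
edx=1
ebx=4
esi=8^4=12
ebx=4-1=3
cmp ebx, 0  (cmp 3,0)
jg L0: taken
esi=12^3=15
ebx=3-1=2
cmp ebx, 0  (cmp 2,0)
jg L0: taken
esi=15^2=13
ebx=2-1=1
cmp ebx, 0  (cmp 1,0)
jg L0: taken
esi=13^1=12
ebx=1-1=0
cmp ebx, 0  (cmp 0,0)
jg L0: not taken
halt.
Total executed instructions: 20.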